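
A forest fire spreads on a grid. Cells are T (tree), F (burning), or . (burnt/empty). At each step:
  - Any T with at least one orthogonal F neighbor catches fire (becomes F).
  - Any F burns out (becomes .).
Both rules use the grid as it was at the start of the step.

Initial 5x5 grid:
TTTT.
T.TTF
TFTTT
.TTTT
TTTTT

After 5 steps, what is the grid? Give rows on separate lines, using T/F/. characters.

Step 1: 5 trees catch fire, 2 burn out
  TTTT.
  T.TF.
  F.FTF
  .FTTT
  TTTTT
Step 2: 7 trees catch fire, 5 burn out
  TTTF.
  F.F..
  ...F.
  ..FTF
  TFTTT
Step 3: 6 trees catch fire, 7 burn out
  FTF..
  .....
  .....
  ...F.
  F.FTF
Step 4: 2 trees catch fire, 6 burn out
  .F...
  .....
  .....
  .....
  ...F.
Step 5: 0 trees catch fire, 2 burn out
  .....
  .....
  .....
  .....
  .....

.....
.....
.....
.....
.....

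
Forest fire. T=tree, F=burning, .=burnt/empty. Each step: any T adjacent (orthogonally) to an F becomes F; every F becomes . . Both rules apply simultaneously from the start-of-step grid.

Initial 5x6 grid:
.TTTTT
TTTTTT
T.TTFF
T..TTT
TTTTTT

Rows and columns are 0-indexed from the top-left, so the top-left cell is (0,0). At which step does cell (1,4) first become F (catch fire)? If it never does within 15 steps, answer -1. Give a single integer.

Step 1: cell (1,4)='F' (+5 fires, +2 burnt)
  -> target ignites at step 1
Step 2: cell (1,4)='.' (+7 fires, +5 burnt)
Step 3: cell (1,4)='.' (+3 fires, +7 burnt)
Step 4: cell (1,4)='.' (+3 fires, +3 burnt)
Step 5: cell (1,4)='.' (+3 fires, +3 burnt)
Step 6: cell (1,4)='.' (+2 fires, +3 burnt)
Step 7: cell (1,4)='.' (+1 fires, +2 burnt)
Step 8: cell (1,4)='.' (+0 fires, +1 burnt)
  fire out at step 8

1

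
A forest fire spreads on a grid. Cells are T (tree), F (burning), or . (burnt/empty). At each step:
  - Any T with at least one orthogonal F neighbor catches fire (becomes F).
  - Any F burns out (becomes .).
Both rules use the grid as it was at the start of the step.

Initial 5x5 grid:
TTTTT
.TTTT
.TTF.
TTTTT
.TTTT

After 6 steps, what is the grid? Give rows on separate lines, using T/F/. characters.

Step 1: 3 trees catch fire, 1 burn out
  TTTTT
  .TTFT
  .TF..
  TTTFT
  .TTTT
Step 2: 7 trees catch fire, 3 burn out
  TTTFT
  .TF.F
  .F...
  TTF.F
  .TTFT
Step 3: 6 trees catch fire, 7 burn out
  TTF.F
  .F...
  .....
  TF...
  .TF.F
Step 4: 3 trees catch fire, 6 burn out
  TF...
  .....
  .....
  F....
  .F...
Step 5: 1 trees catch fire, 3 burn out
  F....
  .....
  .....
  .....
  .....
Step 6: 0 trees catch fire, 1 burn out
  .....
  .....
  .....
  .....
  .....

.....
.....
.....
.....
.....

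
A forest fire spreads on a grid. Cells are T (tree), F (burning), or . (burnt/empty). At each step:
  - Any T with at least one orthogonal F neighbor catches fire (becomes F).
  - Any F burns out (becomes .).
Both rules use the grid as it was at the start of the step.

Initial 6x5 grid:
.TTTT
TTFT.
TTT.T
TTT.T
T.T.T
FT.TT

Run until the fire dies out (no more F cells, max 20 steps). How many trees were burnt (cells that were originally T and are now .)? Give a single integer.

Step 1: +6 fires, +2 burnt (F count now 6)
Step 2: +6 fires, +6 burnt (F count now 6)
Step 3: +4 fires, +6 burnt (F count now 4)
Step 4: +0 fires, +4 burnt (F count now 0)
Fire out after step 4
Initially T: 21, now '.': 25
Total burnt (originally-T cells now '.'): 16

Answer: 16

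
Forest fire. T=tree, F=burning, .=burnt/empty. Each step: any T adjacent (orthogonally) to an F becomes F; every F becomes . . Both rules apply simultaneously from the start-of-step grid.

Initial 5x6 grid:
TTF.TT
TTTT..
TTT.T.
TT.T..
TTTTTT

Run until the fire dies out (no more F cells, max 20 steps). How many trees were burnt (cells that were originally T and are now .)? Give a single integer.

Step 1: +2 fires, +1 burnt (F count now 2)
Step 2: +4 fires, +2 burnt (F count now 4)
Step 3: +2 fires, +4 burnt (F count now 2)
Step 4: +2 fires, +2 burnt (F count now 2)
Step 5: +2 fires, +2 burnt (F count now 2)
Step 6: +2 fires, +2 burnt (F count now 2)
Step 7: +1 fires, +2 burnt (F count now 1)
Step 8: +2 fires, +1 burnt (F count now 2)
Step 9: +1 fires, +2 burnt (F count now 1)
Step 10: +0 fires, +1 burnt (F count now 0)
Fire out after step 10
Initially T: 21, now '.': 27
Total burnt (originally-T cells now '.'): 18

Answer: 18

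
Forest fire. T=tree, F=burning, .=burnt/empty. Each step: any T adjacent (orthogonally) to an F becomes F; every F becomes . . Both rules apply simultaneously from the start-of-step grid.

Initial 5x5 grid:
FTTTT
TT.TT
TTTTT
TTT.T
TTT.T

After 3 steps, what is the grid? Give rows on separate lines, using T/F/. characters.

Step 1: 2 trees catch fire, 1 burn out
  .FTTT
  FT.TT
  TTTTT
  TTT.T
  TTT.T
Step 2: 3 trees catch fire, 2 burn out
  ..FTT
  .F.TT
  FTTTT
  TTT.T
  TTT.T
Step 3: 3 trees catch fire, 3 burn out
  ...FT
  ...TT
  .FTTT
  FTT.T
  TTT.T

...FT
...TT
.FTTT
FTT.T
TTT.T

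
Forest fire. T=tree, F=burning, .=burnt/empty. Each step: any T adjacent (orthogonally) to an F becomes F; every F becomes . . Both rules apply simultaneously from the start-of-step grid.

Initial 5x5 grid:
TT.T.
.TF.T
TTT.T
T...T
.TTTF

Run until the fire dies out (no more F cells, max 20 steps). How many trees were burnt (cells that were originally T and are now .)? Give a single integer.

Step 1: +4 fires, +2 burnt (F count now 4)
Step 2: +4 fires, +4 burnt (F count now 4)
Step 3: +4 fires, +4 burnt (F count now 4)
Step 4: +1 fires, +4 burnt (F count now 1)
Step 5: +0 fires, +1 burnt (F count now 0)
Fire out after step 5
Initially T: 14, now '.': 24
Total burnt (originally-T cells now '.'): 13

Answer: 13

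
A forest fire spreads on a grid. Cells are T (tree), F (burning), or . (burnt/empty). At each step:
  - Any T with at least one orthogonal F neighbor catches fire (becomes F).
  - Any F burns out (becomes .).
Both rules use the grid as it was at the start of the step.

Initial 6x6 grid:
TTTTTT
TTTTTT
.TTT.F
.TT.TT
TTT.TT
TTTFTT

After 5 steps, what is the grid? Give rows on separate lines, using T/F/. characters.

Step 1: 4 trees catch fire, 2 burn out
  TTTTTT
  TTTTTF
  .TTT..
  .TT.TF
  TTT.TT
  TTF.FT
Step 2: 8 trees catch fire, 4 burn out
  TTTTTF
  TTTTF.
  .TTT..
  .TT.F.
  TTF.FF
  TF...F
Step 3: 5 trees catch fire, 8 burn out
  TTTTF.
  TTTF..
  .TTT..
  .TF...
  TF....
  F.....
Step 4: 6 trees catch fire, 5 burn out
  TTTF..
  TTF...
  .TFF..
  .F....
  F.....
  ......
Step 5: 3 trees catch fire, 6 burn out
  TTF...
  TF....
  .F....
  ......
  ......
  ......

TTF...
TF....
.F....
......
......
......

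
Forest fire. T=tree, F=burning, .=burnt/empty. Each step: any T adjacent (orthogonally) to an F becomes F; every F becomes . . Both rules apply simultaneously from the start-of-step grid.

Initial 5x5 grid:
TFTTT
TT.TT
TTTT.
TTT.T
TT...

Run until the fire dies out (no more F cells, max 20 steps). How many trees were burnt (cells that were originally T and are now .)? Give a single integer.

Step 1: +3 fires, +1 burnt (F count now 3)
Step 2: +3 fires, +3 burnt (F count now 3)
Step 3: +5 fires, +3 burnt (F count now 5)
Step 4: +5 fires, +5 burnt (F count now 5)
Step 5: +1 fires, +5 burnt (F count now 1)
Step 6: +0 fires, +1 burnt (F count now 0)
Fire out after step 6
Initially T: 18, now '.': 24
Total burnt (originally-T cells now '.'): 17

Answer: 17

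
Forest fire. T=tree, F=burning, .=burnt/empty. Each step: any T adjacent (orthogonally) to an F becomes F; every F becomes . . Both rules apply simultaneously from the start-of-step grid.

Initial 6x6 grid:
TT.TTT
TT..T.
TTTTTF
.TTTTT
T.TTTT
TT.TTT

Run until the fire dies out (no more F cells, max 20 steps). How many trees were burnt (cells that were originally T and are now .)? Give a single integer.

Step 1: +2 fires, +1 burnt (F count now 2)
Step 2: +4 fires, +2 burnt (F count now 4)
Step 3: +5 fires, +4 burnt (F count now 5)
Step 4: +6 fires, +5 burnt (F count now 6)
Step 5: +5 fires, +6 burnt (F count now 5)
Step 6: +2 fires, +5 burnt (F count now 2)
Step 7: +1 fires, +2 burnt (F count now 1)
Step 8: +0 fires, +1 burnt (F count now 0)
Fire out after step 8
Initially T: 28, now '.': 33
Total burnt (originally-T cells now '.'): 25

Answer: 25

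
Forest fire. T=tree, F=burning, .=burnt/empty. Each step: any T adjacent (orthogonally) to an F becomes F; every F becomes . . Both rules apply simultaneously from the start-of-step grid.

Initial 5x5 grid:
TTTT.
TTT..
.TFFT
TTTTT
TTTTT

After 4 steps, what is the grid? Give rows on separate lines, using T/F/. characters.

Step 1: 5 trees catch fire, 2 burn out
  TTTT.
  TTF..
  .F..F
  TTFFT
  TTTTT
Step 2: 6 trees catch fire, 5 burn out
  TTFT.
  TF...
  .....
  TF..F
  TTFFT
Step 3: 6 trees catch fire, 6 burn out
  TF.F.
  F....
  .....
  F....
  TF..F
Step 4: 2 trees catch fire, 6 burn out
  F....
  .....
  .....
  .....
  F....

F....
.....
.....
.....
F....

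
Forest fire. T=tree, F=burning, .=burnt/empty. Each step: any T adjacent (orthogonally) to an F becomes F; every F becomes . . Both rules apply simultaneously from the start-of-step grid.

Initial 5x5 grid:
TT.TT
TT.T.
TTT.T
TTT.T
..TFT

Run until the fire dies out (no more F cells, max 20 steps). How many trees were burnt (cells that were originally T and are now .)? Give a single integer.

Answer: 14

Derivation:
Step 1: +2 fires, +1 burnt (F count now 2)
Step 2: +2 fires, +2 burnt (F count now 2)
Step 3: +3 fires, +2 burnt (F count now 3)
Step 4: +2 fires, +3 burnt (F count now 2)
Step 5: +2 fires, +2 burnt (F count now 2)
Step 6: +2 fires, +2 burnt (F count now 2)
Step 7: +1 fires, +2 burnt (F count now 1)
Step 8: +0 fires, +1 burnt (F count now 0)
Fire out after step 8
Initially T: 17, now '.': 22
Total burnt (originally-T cells now '.'): 14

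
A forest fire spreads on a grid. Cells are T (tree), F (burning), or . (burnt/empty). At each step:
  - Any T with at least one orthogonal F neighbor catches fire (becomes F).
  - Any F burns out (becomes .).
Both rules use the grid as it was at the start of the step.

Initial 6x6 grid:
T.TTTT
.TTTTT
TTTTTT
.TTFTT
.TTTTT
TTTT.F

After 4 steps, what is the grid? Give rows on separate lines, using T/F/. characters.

Step 1: 5 trees catch fire, 2 burn out
  T.TTTT
  .TTTTT
  TTTFTT
  .TF.FT
  .TTFTF
  TTTT..
Step 2: 8 trees catch fire, 5 burn out
  T.TTTT
  .TTFTT
  TTF.FT
  .F...F
  .TF.F.
  TTTF..
Step 3: 7 trees catch fire, 8 burn out
  T.TFTT
  .TF.FT
  TF...F
  ......
  .F....
  TTF...
Step 4: 6 trees catch fire, 7 burn out
  T.F.FT
  .F...F
  F.....
  ......
  ......
  TF....

T.F.FT
.F...F
F.....
......
......
TF....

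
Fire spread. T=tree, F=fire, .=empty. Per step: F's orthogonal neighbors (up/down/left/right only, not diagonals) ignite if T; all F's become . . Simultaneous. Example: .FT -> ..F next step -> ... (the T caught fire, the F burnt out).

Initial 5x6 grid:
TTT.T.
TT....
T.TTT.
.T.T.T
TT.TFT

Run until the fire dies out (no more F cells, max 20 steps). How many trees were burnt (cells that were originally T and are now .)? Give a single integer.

Step 1: +2 fires, +1 burnt (F count now 2)
Step 2: +2 fires, +2 burnt (F count now 2)
Step 3: +1 fires, +2 burnt (F count now 1)
Step 4: +2 fires, +1 burnt (F count now 2)
Step 5: +0 fires, +2 burnt (F count now 0)
Fire out after step 5
Initially T: 17, now '.': 20
Total burnt (originally-T cells now '.'): 7

Answer: 7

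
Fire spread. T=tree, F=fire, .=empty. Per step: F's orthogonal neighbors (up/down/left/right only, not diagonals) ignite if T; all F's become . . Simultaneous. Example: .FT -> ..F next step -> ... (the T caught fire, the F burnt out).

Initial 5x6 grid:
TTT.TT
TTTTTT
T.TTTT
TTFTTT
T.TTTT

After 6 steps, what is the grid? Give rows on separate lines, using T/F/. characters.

Step 1: 4 trees catch fire, 1 burn out
  TTT.TT
  TTTTTT
  T.FTTT
  TF.FTT
  T.FTTT
Step 2: 5 trees catch fire, 4 burn out
  TTT.TT
  TTFTTT
  T..FTT
  F...FT
  T..FTT
Step 3: 8 trees catch fire, 5 burn out
  TTF.TT
  TF.FTT
  F...FT
  .....F
  F...FT
Step 4: 5 trees catch fire, 8 burn out
  TF..TT
  F...FT
  .....F
  ......
  .....F
Step 5: 3 trees catch fire, 5 burn out
  F...FT
  .....F
  ......
  ......
  ......
Step 6: 1 trees catch fire, 3 burn out
  .....F
  ......
  ......
  ......
  ......

.....F
......
......
......
......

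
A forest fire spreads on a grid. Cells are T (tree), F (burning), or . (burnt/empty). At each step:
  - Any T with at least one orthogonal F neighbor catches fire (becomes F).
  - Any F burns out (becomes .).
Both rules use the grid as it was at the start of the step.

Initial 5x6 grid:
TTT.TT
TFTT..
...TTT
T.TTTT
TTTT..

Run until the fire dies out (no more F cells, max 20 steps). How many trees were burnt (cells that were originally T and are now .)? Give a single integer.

Answer: 18

Derivation:
Step 1: +3 fires, +1 burnt (F count now 3)
Step 2: +3 fires, +3 burnt (F count now 3)
Step 3: +1 fires, +3 burnt (F count now 1)
Step 4: +2 fires, +1 burnt (F count now 2)
Step 5: +4 fires, +2 burnt (F count now 4)
Step 6: +2 fires, +4 burnt (F count now 2)
Step 7: +1 fires, +2 burnt (F count now 1)
Step 8: +1 fires, +1 burnt (F count now 1)
Step 9: +1 fires, +1 burnt (F count now 1)
Step 10: +0 fires, +1 burnt (F count now 0)
Fire out after step 10
Initially T: 20, now '.': 28
Total burnt (originally-T cells now '.'): 18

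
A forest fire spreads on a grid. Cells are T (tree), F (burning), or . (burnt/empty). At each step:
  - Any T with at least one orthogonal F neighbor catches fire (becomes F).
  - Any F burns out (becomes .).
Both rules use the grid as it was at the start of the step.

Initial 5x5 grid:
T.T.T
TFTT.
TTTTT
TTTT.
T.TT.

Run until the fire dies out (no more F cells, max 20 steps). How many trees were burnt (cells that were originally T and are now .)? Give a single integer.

Answer: 17

Derivation:
Step 1: +3 fires, +1 burnt (F count now 3)
Step 2: +6 fires, +3 burnt (F count now 6)
Step 3: +3 fires, +6 burnt (F count now 3)
Step 4: +4 fires, +3 burnt (F count now 4)
Step 5: +1 fires, +4 burnt (F count now 1)
Step 6: +0 fires, +1 burnt (F count now 0)
Fire out after step 6
Initially T: 18, now '.': 24
Total burnt (originally-T cells now '.'): 17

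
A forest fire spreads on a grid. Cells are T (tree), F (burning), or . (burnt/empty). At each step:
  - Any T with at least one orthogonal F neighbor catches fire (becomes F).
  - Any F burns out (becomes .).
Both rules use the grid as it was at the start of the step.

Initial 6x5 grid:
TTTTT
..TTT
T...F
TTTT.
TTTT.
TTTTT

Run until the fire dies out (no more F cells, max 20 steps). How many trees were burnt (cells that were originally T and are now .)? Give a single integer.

Step 1: +1 fires, +1 burnt (F count now 1)
Step 2: +2 fires, +1 burnt (F count now 2)
Step 3: +2 fires, +2 burnt (F count now 2)
Step 4: +1 fires, +2 burnt (F count now 1)
Step 5: +1 fires, +1 burnt (F count now 1)
Step 6: +1 fires, +1 burnt (F count now 1)
Step 7: +0 fires, +1 burnt (F count now 0)
Fire out after step 7
Initially T: 22, now '.': 16
Total burnt (originally-T cells now '.'): 8

Answer: 8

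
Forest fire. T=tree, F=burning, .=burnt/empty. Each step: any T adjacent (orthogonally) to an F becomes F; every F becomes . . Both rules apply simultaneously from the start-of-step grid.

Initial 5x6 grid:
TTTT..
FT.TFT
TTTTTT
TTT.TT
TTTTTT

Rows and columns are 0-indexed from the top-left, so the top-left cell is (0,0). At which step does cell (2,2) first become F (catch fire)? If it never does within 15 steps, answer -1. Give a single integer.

Step 1: cell (2,2)='T' (+6 fires, +2 burnt)
Step 2: cell (2,2)='T' (+7 fires, +6 burnt)
Step 3: cell (2,2)='F' (+6 fires, +7 burnt)
  -> target ignites at step 3
Step 4: cell (2,2)='.' (+4 fires, +6 burnt)
Step 5: cell (2,2)='.' (+1 fires, +4 burnt)
Step 6: cell (2,2)='.' (+0 fires, +1 burnt)
  fire out at step 6

3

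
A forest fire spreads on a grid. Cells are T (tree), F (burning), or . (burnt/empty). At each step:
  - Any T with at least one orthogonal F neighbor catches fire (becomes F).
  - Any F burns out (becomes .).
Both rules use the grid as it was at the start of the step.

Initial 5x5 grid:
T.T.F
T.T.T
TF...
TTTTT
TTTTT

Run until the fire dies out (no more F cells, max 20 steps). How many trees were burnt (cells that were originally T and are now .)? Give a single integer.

Step 1: +3 fires, +2 burnt (F count now 3)
Step 2: +4 fires, +3 burnt (F count now 4)
Step 3: +4 fires, +4 burnt (F count now 4)
Step 4: +2 fires, +4 burnt (F count now 2)
Step 5: +1 fires, +2 burnt (F count now 1)
Step 6: +0 fires, +1 burnt (F count now 0)
Fire out after step 6
Initially T: 16, now '.': 23
Total burnt (originally-T cells now '.'): 14

Answer: 14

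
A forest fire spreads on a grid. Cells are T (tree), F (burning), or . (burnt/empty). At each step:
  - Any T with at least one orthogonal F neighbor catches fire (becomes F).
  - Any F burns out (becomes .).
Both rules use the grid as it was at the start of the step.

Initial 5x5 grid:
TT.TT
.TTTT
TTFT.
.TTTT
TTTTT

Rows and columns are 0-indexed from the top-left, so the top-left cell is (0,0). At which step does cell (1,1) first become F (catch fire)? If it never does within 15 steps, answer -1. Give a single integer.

Step 1: cell (1,1)='T' (+4 fires, +1 burnt)
Step 2: cell (1,1)='F' (+6 fires, +4 burnt)
  -> target ignites at step 2
Step 3: cell (1,1)='.' (+6 fires, +6 burnt)
Step 4: cell (1,1)='.' (+4 fires, +6 burnt)
Step 5: cell (1,1)='.' (+0 fires, +4 burnt)
  fire out at step 5

2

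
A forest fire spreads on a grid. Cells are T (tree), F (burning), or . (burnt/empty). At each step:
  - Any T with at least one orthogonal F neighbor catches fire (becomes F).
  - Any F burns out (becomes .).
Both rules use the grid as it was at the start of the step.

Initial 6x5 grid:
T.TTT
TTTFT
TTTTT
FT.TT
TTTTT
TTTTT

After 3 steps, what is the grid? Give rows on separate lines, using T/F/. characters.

Step 1: 7 trees catch fire, 2 burn out
  T.TFT
  TTF.F
  FTTFT
  .F.TT
  FTTTT
  TTTTT
Step 2: 10 trees catch fire, 7 burn out
  T.F.F
  FF...
  .FF.F
  ...FT
  .FTTT
  FTTTT
Step 3: 5 trees catch fire, 10 burn out
  F....
  .....
  .....
  ....F
  ..FFT
  .FTTT

F....
.....
.....
....F
..FFT
.FTTT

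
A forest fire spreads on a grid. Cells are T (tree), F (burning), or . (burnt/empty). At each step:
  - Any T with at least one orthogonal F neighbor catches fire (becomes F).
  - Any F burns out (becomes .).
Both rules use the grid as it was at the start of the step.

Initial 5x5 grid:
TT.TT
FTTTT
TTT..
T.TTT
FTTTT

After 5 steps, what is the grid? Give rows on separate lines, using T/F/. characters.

Step 1: 5 trees catch fire, 2 burn out
  FT.TT
  .FTTT
  FTT..
  F.TTT
  .FTTT
Step 2: 4 trees catch fire, 5 burn out
  .F.TT
  ..FTT
  .FT..
  ..TTT
  ..FTT
Step 3: 4 trees catch fire, 4 burn out
  ...TT
  ...FT
  ..F..
  ..FTT
  ...FT
Step 4: 4 trees catch fire, 4 burn out
  ...FT
  ....F
  .....
  ...FT
  ....F
Step 5: 2 trees catch fire, 4 burn out
  ....F
  .....
  .....
  ....F
  .....

....F
.....
.....
....F
.....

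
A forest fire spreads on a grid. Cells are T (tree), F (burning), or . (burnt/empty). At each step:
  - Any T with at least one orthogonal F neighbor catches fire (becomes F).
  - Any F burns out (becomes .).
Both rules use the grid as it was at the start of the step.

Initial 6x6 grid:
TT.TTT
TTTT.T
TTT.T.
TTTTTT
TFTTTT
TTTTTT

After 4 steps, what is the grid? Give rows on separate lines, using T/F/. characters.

Step 1: 4 trees catch fire, 1 burn out
  TT.TTT
  TTTT.T
  TTT.T.
  TFTTTT
  F.FTTT
  TFTTTT
Step 2: 6 trees catch fire, 4 burn out
  TT.TTT
  TTTT.T
  TFT.T.
  F.FTTT
  ...FTT
  F.FTTT
Step 3: 6 trees catch fire, 6 burn out
  TT.TTT
  TFTT.T
  F.F.T.
  ...FTT
  ....FT
  ...FTT
Step 4: 6 trees catch fire, 6 burn out
  TF.TTT
  F.FT.T
  ....T.
  ....FT
  .....F
  ....FT

TF.TTT
F.FT.T
....T.
....FT
.....F
....FT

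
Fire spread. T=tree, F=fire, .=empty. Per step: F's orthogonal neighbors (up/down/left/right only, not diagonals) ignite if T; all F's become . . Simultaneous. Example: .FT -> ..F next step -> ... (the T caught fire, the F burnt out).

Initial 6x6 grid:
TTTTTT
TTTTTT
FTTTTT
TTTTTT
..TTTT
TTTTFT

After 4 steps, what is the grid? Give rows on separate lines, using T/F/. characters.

Step 1: 6 trees catch fire, 2 burn out
  TTTTTT
  FTTTTT
  .FTTTT
  FTTTTT
  ..TTFT
  TTTF.F
Step 2: 8 trees catch fire, 6 burn out
  FTTTTT
  .FTTTT
  ..FTTT
  .FTTFT
  ..TF.F
  TTF...
Step 3: 9 trees catch fire, 8 burn out
  .FTTTT
  ..FTTT
  ...FFT
  ..FF.F
  ..F...
  TF....
Step 4: 5 trees catch fire, 9 burn out
  ..FTTT
  ...FFT
  .....F
  ......
  ......
  F.....

..FTTT
...FFT
.....F
......
......
F.....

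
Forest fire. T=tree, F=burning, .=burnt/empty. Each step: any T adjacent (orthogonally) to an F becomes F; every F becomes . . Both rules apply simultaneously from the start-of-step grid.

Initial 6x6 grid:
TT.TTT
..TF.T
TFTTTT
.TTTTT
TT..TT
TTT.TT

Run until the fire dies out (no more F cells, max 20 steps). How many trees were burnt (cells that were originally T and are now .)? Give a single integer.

Answer: 24

Derivation:
Step 1: +6 fires, +2 burnt (F count now 6)
Step 2: +5 fires, +6 burnt (F count now 5)
Step 3: +5 fires, +5 burnt (F count now 5)
Step 4: +5 fires, +5 burnt (F count now 5)
Step 5: +2 fires, +5 burnt (F count now 2)
Step 6: +1 fires, +2 burnt (F count now 1)
Step 7: +0 fires, +1 burnt (F count now 0)
Fire out after step 7
Initially T: 26, now '.': 34
Total burnt (originally-T cells now '.'): 24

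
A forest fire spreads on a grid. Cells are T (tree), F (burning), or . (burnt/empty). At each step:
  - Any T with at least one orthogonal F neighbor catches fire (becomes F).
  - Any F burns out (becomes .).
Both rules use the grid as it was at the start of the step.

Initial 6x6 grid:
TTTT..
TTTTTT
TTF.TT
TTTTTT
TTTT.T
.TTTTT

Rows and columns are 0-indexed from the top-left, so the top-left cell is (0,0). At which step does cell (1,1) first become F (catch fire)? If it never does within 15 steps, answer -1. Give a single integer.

Step 1: cell (1,1)='T' (+3 fires, +1 burnt)
Step 2: cell (1,1)='F' (+7 fires, +3 burnt)
  -> target ignites at step 2
Step 3: cell (1,1)='.' (+9 fires, +7 burnt)
Step 4: cell (1,1)='.' (+7 fires, +9 burnt)
Step 5: cell (1,1)='.' (+3 fires, +7 burnt)
Step 6: cell (1,1)='.' (+1 fires, +3 burnt)
Step 7: cell (1,1)='.' (+0 fires, +1 burnt)
  fire out at step 7

2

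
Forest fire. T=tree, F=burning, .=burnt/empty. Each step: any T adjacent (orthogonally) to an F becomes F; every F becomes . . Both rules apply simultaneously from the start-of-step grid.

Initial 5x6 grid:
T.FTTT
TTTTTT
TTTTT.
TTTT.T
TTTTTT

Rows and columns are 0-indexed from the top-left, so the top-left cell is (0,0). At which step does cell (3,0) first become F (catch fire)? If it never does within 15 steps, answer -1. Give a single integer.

Step 1: cell (3,0)='T' (+2 fires, +1 burnt)
Step 2: cell (3,0)='T' (+4 fires, +2 burnt)
Step 3: cell (3,0)='T' (+6 fires, +4 burnt)
Step 4: cell (3,0)='T' (+7 fires, +6 burnt)
Step 5: cell (3,0)='F' (+3 fires, +7 burnt)
  -> target ignites at step 5
Step 6: cell (3,0)='.' (+2 fires, +3 burnt)
Step 7: cell (3,0)='.' (+1 fires, +2 burnt)
Step 8: cell (3,0)='.' (+1 fires, +1 burnt)
Step 9: cell (3,0)='.' (+0 fires, +1 burnt)
  fire out at step 9

5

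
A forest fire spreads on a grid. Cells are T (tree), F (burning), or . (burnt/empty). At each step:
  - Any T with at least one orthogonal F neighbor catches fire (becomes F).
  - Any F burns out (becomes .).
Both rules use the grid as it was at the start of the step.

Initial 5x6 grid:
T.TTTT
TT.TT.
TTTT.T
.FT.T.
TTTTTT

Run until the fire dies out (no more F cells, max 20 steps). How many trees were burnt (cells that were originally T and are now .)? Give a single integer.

Step 1: +3 fires, +1 burnt (F count now 3)
Step 2: +5 fires, +3 burnt (F count now 5)
Step 3: +3 fires, +5 burnt (F count now 3)
Step 4: +3 fires, +3 burnt (F count now 3)
Step 5: +4 fires, +3 burnt (F count now 4)
Step 6: +2 fires, +4 burnt (F count now 2)
Step 7: +1 fires, +2 burnt (F count now 1)
Step 8: +0 fires, +1 burnt (F count now 0)
Fire out after step 8
Initially T: 22, now '.': 29
Total burnt (originally-T cells now '.'): 21

Answer: 21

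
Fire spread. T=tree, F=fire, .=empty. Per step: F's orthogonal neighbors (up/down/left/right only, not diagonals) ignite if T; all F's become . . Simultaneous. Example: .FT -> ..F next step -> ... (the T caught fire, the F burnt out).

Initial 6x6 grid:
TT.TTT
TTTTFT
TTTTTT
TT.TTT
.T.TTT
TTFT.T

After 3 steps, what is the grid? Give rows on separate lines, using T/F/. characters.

Step 1: 6 trees catch fire, 2 burn out
  TT.TFT
  TTTF.F
  TTTTFT
  TT.TTT
  .T.TTT
  TF.F.T
Step 2: 9 trees catch fire, 6 burn out
  TT.F.F
  TTF...
  TTTF.F
  TT.TFT
  .F.FTT
  F....T
Step 3: 6 trees catch fire, 9 burn out
  TT....
  TF....
  TTF...
  TF.F.F
  ....FT
  .....T

TT....
TF....
TTF...
TF.F.F
....FT
.....T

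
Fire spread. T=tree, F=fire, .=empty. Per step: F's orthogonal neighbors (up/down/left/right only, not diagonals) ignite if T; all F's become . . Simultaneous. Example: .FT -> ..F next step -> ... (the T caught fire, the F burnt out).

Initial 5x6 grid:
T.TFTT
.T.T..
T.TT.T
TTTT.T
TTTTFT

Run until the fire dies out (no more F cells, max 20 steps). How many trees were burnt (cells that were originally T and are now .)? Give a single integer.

Step 1: +5 fires, +2 burnt (F count now 5)
Step 2: +5 fires, +5 burnt (F count now 5)
Step 3: +4 fires, +5 burnt (F count now 4)
Step 4: +2 fires, +4 burnt (F count now 2)
Step 5: +1 fires, +2 burnt (F count now 1)
Step 6: +1 fires, +1 burnt (F count now 1)
Step 7: +0 fires, +1 burnt (F count now 0)
Fire out after step 7
Initially T: 20, now '.': 28
Total burnt (originally-T cells now '.'): 18

Answer: 18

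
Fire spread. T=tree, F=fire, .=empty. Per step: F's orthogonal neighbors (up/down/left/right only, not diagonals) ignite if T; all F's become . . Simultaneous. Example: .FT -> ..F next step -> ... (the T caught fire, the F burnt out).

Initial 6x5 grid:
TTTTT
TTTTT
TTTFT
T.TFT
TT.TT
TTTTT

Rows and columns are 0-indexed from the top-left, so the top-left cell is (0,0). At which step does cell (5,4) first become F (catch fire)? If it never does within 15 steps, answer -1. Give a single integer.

Step 1: cell (5,4)='T' (+6 fires, +2 burnt)
Step 2: cell (5,4)='T' (+6 fires, +6 burnt)
Step 3: cell (5,4)='F' (+6 fires, +6 burnt)
  -> target ignites at step 3
Step 4: cell (5,4)='.' (+4 fires, +6 burnt)
Step 5: cell (5,4)='.' (+4 fires, +4 burnt)
Step 6: cell (5,4)='.' (+0 fires, +4 burnt)
  fire out at step 6

3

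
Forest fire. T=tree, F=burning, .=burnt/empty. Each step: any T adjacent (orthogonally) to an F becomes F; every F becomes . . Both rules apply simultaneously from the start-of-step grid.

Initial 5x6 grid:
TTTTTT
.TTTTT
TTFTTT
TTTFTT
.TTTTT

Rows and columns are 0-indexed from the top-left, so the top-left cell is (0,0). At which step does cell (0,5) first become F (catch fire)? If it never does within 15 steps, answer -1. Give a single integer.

Step 1: cell (0,5)='T' (+6 fires, +2 burnt)
Step 2: cell (0,5)='T' (+9 fires, +6 burnt)
Step 3: cell (0,5)='T' (+7 fires, +9 burnt)
Step 4: cell (0,5)='T' (+3 fires, +7 burnt)
Step 5: cell (0,5)='F' (+1 fires, +3 burnt)
  -> target ignites at step 5
Step 6: cell (0,5)='.' (+0 fires, +1 burnt)
  fire out at step 6

5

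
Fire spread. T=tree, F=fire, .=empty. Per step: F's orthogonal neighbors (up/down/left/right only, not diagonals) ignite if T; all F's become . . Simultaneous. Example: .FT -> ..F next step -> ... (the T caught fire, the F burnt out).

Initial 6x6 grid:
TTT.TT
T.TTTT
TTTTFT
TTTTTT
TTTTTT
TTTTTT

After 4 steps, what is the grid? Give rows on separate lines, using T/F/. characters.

Step 1: 4 trees catch fire, 1 burn out
  TTT.TT
  T.TTFT
  TTTF.F
  TTTTFT
  TTTTTT
  TTTTTT
Step 2: 7 trees catch fire, 4 burn out
  TTT.FT
  T.TF.F
  TTF...
  TTTF.F
  TTTTFT
  TTTTTT
Step 3: 7 trees catch fire, 7 burn out
  TTT..F
  T.F...
  TF....
  TTF...
  TTTF.F
  TTTTFT
Step 4: 6 trees catch fire, 7 burn out
  TTF...
  T.....
  F.....
  TF....
  TTF...
  TTTF.F

TTF...
T.....
F.....
TF....
TTF...
TTTF.F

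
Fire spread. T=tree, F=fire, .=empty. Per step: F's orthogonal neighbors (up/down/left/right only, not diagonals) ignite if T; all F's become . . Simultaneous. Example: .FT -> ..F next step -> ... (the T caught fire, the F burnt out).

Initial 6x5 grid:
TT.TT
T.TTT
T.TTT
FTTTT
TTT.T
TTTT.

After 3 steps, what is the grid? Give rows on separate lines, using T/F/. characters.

Step 1: 3 trees catch fire, 1 burn out
  TT.TT
  T.TTT
  F.TTT
  .FTTT
  FTT.T
  TTTT.
Step 2: 4 trees catch fire, 3 burn out
  TT.TT
  F.TTT
  ..TTT
  ..FTT
  .FT.T
  FTTT.
Step 3: 5 trees catch fire, 4 burn out
  FT.TT
  ..TTT
  ..FTT
  ...FT
  ..F.T
  .FTT.

FT.TT
..TTT
..FTT
...FT
..F.T
.FTT.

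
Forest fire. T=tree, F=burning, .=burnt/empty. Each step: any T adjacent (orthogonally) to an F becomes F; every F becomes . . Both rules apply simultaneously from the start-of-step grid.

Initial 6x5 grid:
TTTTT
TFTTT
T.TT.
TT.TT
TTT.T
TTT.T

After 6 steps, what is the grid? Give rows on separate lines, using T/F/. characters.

Step 1: 3 trees catch fire, 1 burn out
  TFTTT
  F.FTT
  T.TT.
  TT.TT
  TTT.T
  TTT.T
Step 2: 5 trees catch fire, 3 burn out
  F.FTT
  ...FT
  F.FT.
  TT.TT
  TTT.T
  TTT.T
Step 3: 4 trees catch fire, 5 burn out
  ...FT
  ....F
  ...F.
  FT.TT
  TTT.T
  TTT.T
Step 4: 4 trees catch fire, 4 burn out
  ....F
  .....
  .....
  .F.FT
  FTT.T
  TTT.T
Step 5: 3 trees catch fire, 4 burn out
  .....
  .....
  .....
  ....F
  .FT.T
  FTT.T
Step 6: 3 trees catch fire, 3 burn out
  .....
  .....
  .....
  .....
  ..F.F
  .FT.T

.....
.....
.....
.....
..F.F
.FT.T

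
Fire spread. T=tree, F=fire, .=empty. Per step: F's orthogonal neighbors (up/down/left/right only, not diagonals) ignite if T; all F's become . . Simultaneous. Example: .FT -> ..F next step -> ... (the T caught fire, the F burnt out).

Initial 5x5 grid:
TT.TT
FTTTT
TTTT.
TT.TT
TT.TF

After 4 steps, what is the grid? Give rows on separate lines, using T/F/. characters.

Step 1: 5 trees catch fire, 2 burn out
  FT.TT
  .FTTT
  FTTT.
  TT.TF
  TT.F.
Step 2: 5 trees catch fire, 5 burn out
  .F.TT
  ..FTT
  .FTT.
  FT.F.
  TT...
Step 3: 5 trees catch fire, 5 burn out
  ...TT
  ...FT
  ..FF.
  .F...
  FT...
Step 4: 3 trees catch fire, 5 burn out
  ...FT
  ....F
  .....
  .....
  .F...

...FT
....F
.....
.....
.F...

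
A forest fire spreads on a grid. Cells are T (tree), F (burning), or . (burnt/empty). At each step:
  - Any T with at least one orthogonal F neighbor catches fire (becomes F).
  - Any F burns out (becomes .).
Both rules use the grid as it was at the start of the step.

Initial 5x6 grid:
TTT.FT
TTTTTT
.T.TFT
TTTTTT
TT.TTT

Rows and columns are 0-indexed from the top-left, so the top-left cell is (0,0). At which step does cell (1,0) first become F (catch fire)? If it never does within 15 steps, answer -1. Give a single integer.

Step 1: cell (1,0)='T' (+5 fires, +2 burnt)
Step 2: cell (1,0)='T' (+5 fires, +5 burnt)
Step 3: cell (1,0)='T' (+4 fires, +5 burnt)
Step 4: cell (1,0)='T' (+3 fires, +4 burnt)
Step 5: cell (1,0)='F' (+5 fires, +3 burnt)
  -> target ignites at step 5
Step 6: cell (1,0)='.' (+2 fires, +5 burnt)
Step 7: cell (1,0)='.' (+0 fires, +2 burnt)
  fire out at step 7

5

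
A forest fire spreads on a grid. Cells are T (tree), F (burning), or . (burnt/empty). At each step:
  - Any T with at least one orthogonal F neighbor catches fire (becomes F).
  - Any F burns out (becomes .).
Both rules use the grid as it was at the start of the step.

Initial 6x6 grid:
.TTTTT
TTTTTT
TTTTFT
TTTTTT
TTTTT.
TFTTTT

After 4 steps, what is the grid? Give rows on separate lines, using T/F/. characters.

Step 1: 7 trees catch fire, 2 burn out
  .TTTTT
  TTTTFT
  TTTF.F
  TTTTFT
  TFTTT.
  F.FTTT
Step 2: 11 trees catch fire, 7 burn out
  .TTTFT
  TTTF.F
  TTF...
  TFTF.F
  F.FTF.
  ...FTT
Step 3: 8 trees catch fire, 11 burn out
  .TTF.F
  TTF...
  TF....
  F.F...
  ...F..
  ....FT
Step 4: 4 trees catch fire, 8 burn out
  .TF...
  TF....
  F.....
  ......
  ......
  .....F

.TF...
TF....
F.....
......
......
.....F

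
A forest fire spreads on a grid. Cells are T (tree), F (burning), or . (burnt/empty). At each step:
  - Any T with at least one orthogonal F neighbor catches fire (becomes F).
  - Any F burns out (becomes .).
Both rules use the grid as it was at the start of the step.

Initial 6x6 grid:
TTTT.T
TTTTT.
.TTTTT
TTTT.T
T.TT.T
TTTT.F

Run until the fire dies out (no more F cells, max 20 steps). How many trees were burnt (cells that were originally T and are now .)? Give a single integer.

Step 1: +1 fires, +1 burnt (F count now 1)
Step 2: +1 fires, +1 burnt (F count now 1)
Step 3: +1 fires, +1 burnt (F count now 1)
Step 4: +1 fires, +1 burnt (F count now 1)
Step 5: +2 fires, +1 burnt (F count now 2)
Step 6: +3 fires, +2 burnt (F count now 3)
Step 7: +5 fires, +3 burnt (F count now 5)
Step 8: +5 fires, +5 burnt (F count now 5)
Step 9: +4 fires, +5 burnt (F count now 4)
Step 10: +3 fires, +4 burnt (F count now 3)
Step 11: +1 fires, +3 burnt (F count now 1)
Step 12: +0 fires, +1 burnt (F count now 0)
Fire out after step 12
Initially T: 28, now '.': 35
Total burnt (originally-T cells now '.'): 27

Answer: 27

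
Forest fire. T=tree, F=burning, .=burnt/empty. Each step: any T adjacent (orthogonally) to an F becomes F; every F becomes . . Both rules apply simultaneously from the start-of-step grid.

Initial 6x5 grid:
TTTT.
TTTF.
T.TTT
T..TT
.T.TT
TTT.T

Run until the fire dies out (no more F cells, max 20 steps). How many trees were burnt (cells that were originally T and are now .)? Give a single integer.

Answer: 17

Derivation:
Step 1: +3 fires, +1 burnt (F count now 3)
Step 2: +5 fires, +3 burnt (F count now 5)
Step 3: +4 fires, +5 burnt (F count now 4)
Step 4: +3 fires, +4 burnt (F count now 3)
Step 5: +2 fires, +3 burnt (F count now 2)
Step 6: +0 fires, +2 burnt (F count now 0)
Fire out after step 6
Initially T: 21, now '.': 26
Total burnt (originally-T cells now '.'): 17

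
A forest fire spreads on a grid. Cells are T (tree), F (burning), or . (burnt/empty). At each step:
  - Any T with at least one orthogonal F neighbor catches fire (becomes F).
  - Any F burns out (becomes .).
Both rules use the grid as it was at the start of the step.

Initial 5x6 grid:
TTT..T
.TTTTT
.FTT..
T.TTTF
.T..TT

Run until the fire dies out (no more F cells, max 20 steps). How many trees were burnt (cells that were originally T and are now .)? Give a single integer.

Answer: 16

Derivation:
Step 1: +4 fires, +2 burnt (F count now 4)
Step 2: +6 fires, +4 burnt (F count now 6)
Step 3: +3 fires, +6 burnt (F count now 3)
Step 4: +1 fires, +3 burnt (F count now 1)
Step 5: +1 fires, +1 burnt (F count now 1)
Step 6: +1 fires, +1 burnt (F count now 1)
Step 7: +0 fires, +1 burnt (F count now 0)
Fire out after step 7
Initially T: 18, now '.': 28
Total burnt (originally-T cells now '.'): 16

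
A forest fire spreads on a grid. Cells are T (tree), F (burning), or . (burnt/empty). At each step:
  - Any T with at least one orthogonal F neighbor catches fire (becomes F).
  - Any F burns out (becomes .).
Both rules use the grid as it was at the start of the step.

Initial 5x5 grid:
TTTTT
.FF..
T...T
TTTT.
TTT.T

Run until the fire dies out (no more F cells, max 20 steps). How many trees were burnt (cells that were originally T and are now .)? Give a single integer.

Answer: 5

Derivation:
Step 1: +2 fires, +2 burnt (F count now 2)
Step 2: +2 fires, +2 burnt (F count now 2)
Step 3: +1 fires, +2 burnt (F count now 1)
Step 4: +0 fires, +1 burnt (F count now 0)
Fire out after step 4
Initially T: 15, now '.': 15
Total burnt (originally-T cells now '.'): 5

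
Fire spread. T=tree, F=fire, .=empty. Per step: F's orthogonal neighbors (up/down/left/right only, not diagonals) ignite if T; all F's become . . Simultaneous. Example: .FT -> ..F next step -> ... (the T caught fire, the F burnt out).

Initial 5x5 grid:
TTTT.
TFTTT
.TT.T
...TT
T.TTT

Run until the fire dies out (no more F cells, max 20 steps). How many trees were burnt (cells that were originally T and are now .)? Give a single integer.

Answer: 16

Derivation:
Step 1: +4 fires, +1 burnt (F count now 4)
Step 2: +4 fires, +4 burnt (F count now 4)
Step 3: +2 fires, +4 burnt (F count now 2)
Step 4: +1 fires, +2 burnt (F count now 1)
Step 5: +1 fires, +1 burnt (F count now 1)
Step 6: +2 fires, +1 burnt (F count now 2)
Step 7: +1 fires, +2 burnt (F count now 1)
Step 8: +1 fires, +1 burnt (F count now 1)
Step 9: +0 fires, +1 burnt (F count now 0)
Fire out after step 9
Initially T: 17, now '.': 24
Total burnt (originally-T cells now '.'): 16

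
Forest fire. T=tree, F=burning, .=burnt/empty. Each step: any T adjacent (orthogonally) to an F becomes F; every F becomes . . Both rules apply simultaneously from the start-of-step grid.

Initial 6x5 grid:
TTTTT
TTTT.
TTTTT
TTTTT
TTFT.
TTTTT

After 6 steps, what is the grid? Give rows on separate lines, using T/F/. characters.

Step 1: 4 trees catch fire, 1 burn out
  TTTTT
  TTTT.
  TTTTT
  TTFTT
  TF.F.
  TTFTT
Step 2: 6 trees catch fire, 4 burn out
  TTTTT
  TTTT.
  TTFTT
  TF.FT
  F....
  TF.FT
Step 3: 7 trees catch fire, 6 burn out
  TTTTT
  TTFT.
  TF.FT
  F...F
  .....
  F...F
Step 4: 5 trees catch fire, 7 burn out
  TTFTT
  TF.F.
  F...F
  .....
  .....
  .....
Step 5: 3 trees catch fire, 5 burn out
  TF.FT
  F....
  .....
  .....
  .....
  .....
Step 6: 2 trees catch fire, 3 burn out
  F...F
  .....
  .....
  .....
  .....
  .....

F...F
.....
.....
.....
.....
.....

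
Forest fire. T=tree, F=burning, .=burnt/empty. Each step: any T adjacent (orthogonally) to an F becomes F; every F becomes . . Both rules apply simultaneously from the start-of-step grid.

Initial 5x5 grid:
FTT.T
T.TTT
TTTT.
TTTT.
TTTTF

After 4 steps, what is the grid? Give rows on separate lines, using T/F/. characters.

Step 1: 3 trees catch fire, 2 burn out
  .FT.T
  F.TTT
  TTTT.
  TTTT.
  TTTF.
Step 2: 4 trees catch fire, 3 burn out
  ..F.T
  ..TTT
  FTTT.
  TTTF.
  TTF..
Step 3: 6 trees catch fire, 4 burn out
  ....T
  ..FTT
  .FTF.
  FTF..
  TF...
Step 4: 4 trees catch fire, 6 burn out
  ....T
  ...FT
  ..F..
  .F...
  F....

....T
...FT
..F..
.F...
F....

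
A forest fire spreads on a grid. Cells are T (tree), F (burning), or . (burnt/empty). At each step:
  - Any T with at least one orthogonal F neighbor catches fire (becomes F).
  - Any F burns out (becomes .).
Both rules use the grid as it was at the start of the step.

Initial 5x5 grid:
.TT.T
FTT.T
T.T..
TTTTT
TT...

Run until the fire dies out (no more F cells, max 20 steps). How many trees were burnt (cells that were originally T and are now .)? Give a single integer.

Step 1: +2 fires, +1 burnt (F count now 2)
Step 2: +3 fires, +2 burnt (F count now 3)
Step 3: +4 fires, +3 burnt (F count now 4)
Step 4: +2 fires, +4 burnt (F count now 2)
Step 5: +1 fires, +2 burnt (F count now 1)
Step 6: +1 fires, +1 burnt (F count now 1)
Step 7: +0 fires, +1 burnt (F count now 0)
Fire out after step 7
Initially T: 15, now '.': 23
Total burnt (originally-T cells now '.'): 13

Answer: 13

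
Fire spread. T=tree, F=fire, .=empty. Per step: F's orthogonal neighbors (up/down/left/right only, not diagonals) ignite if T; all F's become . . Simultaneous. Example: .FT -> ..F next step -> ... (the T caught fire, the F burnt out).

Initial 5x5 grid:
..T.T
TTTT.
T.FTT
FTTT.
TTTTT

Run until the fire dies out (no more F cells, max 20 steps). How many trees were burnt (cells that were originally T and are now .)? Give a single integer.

Step 1: +6 fires, +2 burnt (F count now 6)
Step 2: +8 fires, +6 burnt (F count now 8)
Step 3: +1 fires, +8 burnt (F count now 1)
Step 4: +1 fires, +1 burnt (F count now 1)
Step 5: +0 fires, +1 burnt (F count now 0)
Fire out after step 5
Initially T: 17, now '.': 24
Total burnt (originally-T cells now '.'): 16

Answer: 16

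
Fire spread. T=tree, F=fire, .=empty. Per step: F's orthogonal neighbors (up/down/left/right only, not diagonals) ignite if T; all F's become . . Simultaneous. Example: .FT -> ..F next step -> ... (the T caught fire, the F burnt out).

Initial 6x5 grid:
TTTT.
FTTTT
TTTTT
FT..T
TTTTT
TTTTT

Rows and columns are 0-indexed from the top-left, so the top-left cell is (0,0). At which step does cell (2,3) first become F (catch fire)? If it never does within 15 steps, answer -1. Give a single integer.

Step 1: cell (2,3)='T' (+5 fires, +2 burnt)
Step 2: cell (2,3)='T' (+5 fires, +5 burnt)
Step 3: cell (2,3)='T' (+5 fires, +5 burnt)
Step 4: cell (2,3)='F' (+5 fires, +5 burnt)
  -> target ignites at step 4
Step 5: cell (2,3)='.' (+3 fires, +5 burnt)
Step 6: cell (2,3)='.' (+2 fires, +3 burnt)
Step 7: cell (2,3)='.' (+0 fires, +2 burnt)
  fire out at step 7

4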